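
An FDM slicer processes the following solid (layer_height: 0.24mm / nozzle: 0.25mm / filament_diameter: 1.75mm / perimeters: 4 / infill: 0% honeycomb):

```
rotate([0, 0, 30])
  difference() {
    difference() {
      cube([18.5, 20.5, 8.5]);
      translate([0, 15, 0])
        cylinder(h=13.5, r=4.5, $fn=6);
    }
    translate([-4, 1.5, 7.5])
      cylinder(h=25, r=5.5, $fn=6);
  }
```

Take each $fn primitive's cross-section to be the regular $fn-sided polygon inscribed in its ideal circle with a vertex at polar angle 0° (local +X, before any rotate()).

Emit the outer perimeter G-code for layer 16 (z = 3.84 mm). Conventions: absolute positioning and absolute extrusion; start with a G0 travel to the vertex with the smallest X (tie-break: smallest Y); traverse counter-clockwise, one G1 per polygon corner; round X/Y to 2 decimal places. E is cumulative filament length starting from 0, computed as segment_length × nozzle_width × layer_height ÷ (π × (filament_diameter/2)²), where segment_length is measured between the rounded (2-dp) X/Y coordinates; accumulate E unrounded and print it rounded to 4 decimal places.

At z = 3.84 mm: the 18.5×20.5 cube contributes its full rectangle; the cylinder at (0, 15): section is a regular 6-gon, circumradius r=4.5; Subtracting the remaining from the first: starting from the 18.5×20.5 cube, the r=4.5 cylinder at (0, 15) partially overlaps it — only the 26.31 mm² overlap (of its 52.61 mm²) is removed, clipping the outline — 1 connected region; the cylinder at (-4, 1.5) is absent (z outside [7.5, 32.5]); Taking the first minus the rest: none of the subtracted shapes is present at this height, so that combined region is unchanged — 1 connected region; (whole slice rotated 30° about Z — lengths, areas and connectivity unchanged). The outline is a single polygon with 9 vertices. Extrusion per mm of travel: 0.25 × 0.24 / (π × 0.875²) = 0.024945. Accumulating E over each segment gives final E = 2.0878.

G0 X-10.25 Y17.75 Z3.84
G1 X-9.45 Y16.37 E0.0398
G1 X-7.50 Y17.49 E0.0959
G1 X-3.60 Y15.24 E0.2082
G1 X-3.60 Y10.74 E0.3205
G1 X-5.55 Y9.62 E0.3765
G1 X0.00 Y0.00 E0.6536
G1 X16.02 Y9.25 E1.1150
G1 X5.77 Y27.00 E1.6263
G1 X-10.25 Y17.75 E2.0878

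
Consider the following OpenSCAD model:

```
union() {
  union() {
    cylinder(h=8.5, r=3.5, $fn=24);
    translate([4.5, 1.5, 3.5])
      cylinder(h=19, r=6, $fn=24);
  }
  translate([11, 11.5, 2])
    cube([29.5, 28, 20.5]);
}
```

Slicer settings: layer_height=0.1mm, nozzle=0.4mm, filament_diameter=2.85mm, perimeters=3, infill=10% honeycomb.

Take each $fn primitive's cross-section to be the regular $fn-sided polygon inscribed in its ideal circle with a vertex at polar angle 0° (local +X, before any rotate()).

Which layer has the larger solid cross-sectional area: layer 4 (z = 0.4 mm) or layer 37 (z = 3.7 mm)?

layer 37 (z = 3.7 mm)

Layer 4 (z = 0.4): the r=3.5 cylinder gives a regular 24-gon of circumradius 3.5 (constant along its height) (area = (24/2)·3.500²·sin(360°/24) = 38.05 mm²); the cylinder at (4.5, 1.5) is absent (z outside [3.5, 22.5]); Merging all regions: only the r=3.5 cylinder is present, so the union is just that shape — area = 38.05 mm²; the cube at (11, 11.5) is absent (z outside [2, 22.5]); Merging all regions: only the result so far is present, so the union is just that shape — area = 38.05 mm². So its area = 38.05 mm². Layer 37 (z = 3.7): the r=3.5 cylinder contributes a regular 24-gon of circumradius 3.5 (area = (24/2)·3.500²·sin(360°/24) = 38.05 mm²); the r=6 cylinder at (4.5, 1.5) gives a regular 24-gon of circumradius 6 (constant along its height) (area = (24/2)·6.000²·sin(360°/24) = 111.81 mm²); Taking the union: the regions partially overlap — summed areas 149.86 mm² minus the doubly-counted overlap 25.04 mm² gives 124.82 mm² — area = 124.82 mm²; the 29.5×28 cube at (11, 11.5) contributes its full rectangle (area 826.00 mm²); Taking the union: the 2 present regions are separate (no shared area or edge), so areas and boundary lengths simply add and each stays a separate island — area = 950.82 mm². So its area = 950.82 mm². Layer 37 is larger (950.82 vs 38.05 mm²).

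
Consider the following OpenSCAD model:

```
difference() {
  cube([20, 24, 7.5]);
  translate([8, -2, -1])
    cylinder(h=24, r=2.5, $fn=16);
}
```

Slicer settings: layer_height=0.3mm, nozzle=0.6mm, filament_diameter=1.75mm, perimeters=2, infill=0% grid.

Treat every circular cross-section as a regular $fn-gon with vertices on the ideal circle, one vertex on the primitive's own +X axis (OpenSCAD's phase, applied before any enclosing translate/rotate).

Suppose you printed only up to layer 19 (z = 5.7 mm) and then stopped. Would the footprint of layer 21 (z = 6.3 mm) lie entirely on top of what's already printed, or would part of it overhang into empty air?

Compare the two slices. At z = 5.7: the 20×24 cube contributes its full rectangle (area 480.00 mm²); the r=2.5 cylinder at (8, -2) contributes a regular 16-gon of circumradius 2.5 (area = (16/2)·2.500²·sin(360°/16) = 19.13 mm²); Subtracting the remaining from the first: starting from the 20×24 cube (480.00 mm²), the r=2.5 cylinder at (8, -2) partially overlaps it — only the 0.92 mm² overlap (of its 19.13 mm²) is removed, clipping the outline — area = 479.08 mm². At z = 6.3: the 20×24 cube contributes its full rectangle (area 480.00 mm²); the r=2.5 cylinder at (8, -2) gives a regular 16-gon of circumradius 2.5 (constant along its height) (area = (16/2)·2.500²·sin(360°/16) = 19.13 mm²); Taking the first minus the rest: starting from the 20×24 cube (480.00 mm²), the r=2.5 cylinder at (8, -2) partially overlaps it — only the 0.92 mm² overlap (of its 19.13 mm²) is removed, clipping the outline — area = 479.08 mm². Checking containment: the cross-section at z = 6.3 is a subset of the cross-section at z = 5.7.

entirely on top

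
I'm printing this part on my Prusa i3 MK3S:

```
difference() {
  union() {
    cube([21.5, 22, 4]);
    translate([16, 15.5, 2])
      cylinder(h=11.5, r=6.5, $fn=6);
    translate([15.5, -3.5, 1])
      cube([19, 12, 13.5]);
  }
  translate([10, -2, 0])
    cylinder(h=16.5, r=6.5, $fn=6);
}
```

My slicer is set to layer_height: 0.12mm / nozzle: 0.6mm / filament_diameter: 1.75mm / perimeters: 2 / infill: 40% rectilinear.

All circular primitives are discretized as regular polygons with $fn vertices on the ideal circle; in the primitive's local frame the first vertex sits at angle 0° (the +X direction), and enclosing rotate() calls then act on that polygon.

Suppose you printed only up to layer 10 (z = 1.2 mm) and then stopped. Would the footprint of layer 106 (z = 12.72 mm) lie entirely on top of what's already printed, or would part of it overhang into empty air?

Compare the two slices. At z = 1.2: the cube (footprint 21.5×22) is included at this height (area 473.00 mm²); the cylinder at (16, 15.5) does not reach this height (z outside [2, 13.5]); the 19×12 cube at (15.5, -3.5) contributes its full rectangle (area 228.00 mm²); Merging all regions: the regions partially overlap — summed areas 701.00 mm² minus the doubly-counted overlap 51.00 mm² gives 650.00 mm² — area = 650.00 mm²; the r=6.5 cylinder at (10, -2) gives a regular 6-gon of circumradius 6.5 (constant along its height) (area = (6/2)·6.500²·sin(360°/6) = 109.77 mm²); Taking the first minus the rest: starting from that combined region (650.00 mm²), the r=6.5 cylinder at (10, -2) partially overlaps it — only the 32.91 mm² overlap (of its 109.77 mm²) is removed, clipping the outline — area = 617.09 mm². At z = 12.72: the cube does not reach this height (z outside [0, 4]); the r=6.5 cylinder at (16, 15.5) contributes a regular 6-gon of circumradius 6.5 (area = (6/2)·6.500²·sin(360°/6) = 109.77 mm²); the cube at (15.5, -3.5) (footprint 19×12) is included at this height (area 228.00 mm²); Merging all regions: the 2 present regions are separate (no shared area or edge), so areas and boundary lengths simply add and each stays a separate island — area = 337.77 mm²; the cylinder at (10, -2): section is a regular 6-gon, circumradius r=6.5 (area = (6/2)·6.500²·sin(360°/6) = 109.77 mm²); Taking the first minus the rest: starting from that combined region (337.77 mm²), the r=6.5 cylinder at (10, -2) partially overlaps it — only the 1.72 mm² overlap (of its 109.77 mm²) is removed, clipping the outline — area = 336.05 mm². Checking containment: at z = 12.72 the cross-section extends beyond the z = 1.2 cross-section by about 1.73 mm².

part overhangs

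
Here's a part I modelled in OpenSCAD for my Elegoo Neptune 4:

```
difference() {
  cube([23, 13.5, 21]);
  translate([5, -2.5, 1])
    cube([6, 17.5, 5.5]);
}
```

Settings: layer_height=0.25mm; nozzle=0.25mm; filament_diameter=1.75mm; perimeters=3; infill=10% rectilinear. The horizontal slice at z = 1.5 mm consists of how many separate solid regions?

At z = 1.5 mm: the cube (footprint 23×13.5) is included at this height; the cube at (5, -2.5) (footprint 6×17.5) is included at this height; Subtracting the remaining from the first: starting from the 23×13.5 cube, the 6×17.5 cube at (5, -2.5) partially overlaps it — only the 81.00 mm² overlap (of its 105.00 mm²) is removed, clipping the outline — 2 connected regions. The result has 2 disconnected regions.

2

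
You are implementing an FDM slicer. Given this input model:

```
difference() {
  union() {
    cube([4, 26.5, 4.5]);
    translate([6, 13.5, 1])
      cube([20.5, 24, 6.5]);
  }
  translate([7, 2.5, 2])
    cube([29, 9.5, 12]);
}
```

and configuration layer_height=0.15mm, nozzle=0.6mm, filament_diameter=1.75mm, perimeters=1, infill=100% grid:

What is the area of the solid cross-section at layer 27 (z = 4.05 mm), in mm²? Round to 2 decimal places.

598.00 mm²

At z = 4.05 mm: the 4×26.5 cube contributes its full rectangle (area 106.00 mm²); the cube at (6, 13.5) is present — its section is the full 20.5×24 rectangle (area 492.00 mm²); Taking the union: the 2 present regions are separate (no shared area or edge), so areas and boundary lengths simply add and each stays a separate island — area = 598.00 mm²; the 29×9.5 cube at (7, 2.5) contributes its full rectangle (area 275.50 mm²); Taking the first minus the rest: starting from the result so far (598.00 mm²), the 29×9.5 cube at (7, 2.5) misses the remaining region (no effect) — area = 598.00 mm². Overall, the cross-section has 2 separate islands. Net area = 598.00 mm².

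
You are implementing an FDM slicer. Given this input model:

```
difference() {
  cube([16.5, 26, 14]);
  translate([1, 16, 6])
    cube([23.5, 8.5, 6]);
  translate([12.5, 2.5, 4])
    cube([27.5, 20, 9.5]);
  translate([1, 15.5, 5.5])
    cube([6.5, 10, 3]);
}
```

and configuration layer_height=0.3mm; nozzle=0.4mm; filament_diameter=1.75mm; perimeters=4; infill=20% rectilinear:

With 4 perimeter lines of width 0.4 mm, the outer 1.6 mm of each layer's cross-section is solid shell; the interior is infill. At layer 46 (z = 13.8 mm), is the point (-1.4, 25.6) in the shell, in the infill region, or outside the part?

outside

At z = 13.8 mm: the 16.5×26 cube contributes its full rectangle; the cube at (1, 16) is not intersected at this z (z outside [6, 12]); the cube at (12.5, 2.5) is not intersected at this z (z outside [4, 13.5]); the cube at (1, 15.5) is not intersected at this z (z outside [5.5, 8.5]); Taking the first minus the rest: none of the subtracted shapes is present at this height, so the 16.5×26 cube is unchanged — 1 connected region. Overall, the cross-section is a single solid region. The nearest boundary edge runs (0.00, 26.00)→(0.00, 0.00); distance from the point to it = 1.40 mm. The point is not inside any of the regions above, so it lies outside the cross-section (1.40 mm from the nearest boundary).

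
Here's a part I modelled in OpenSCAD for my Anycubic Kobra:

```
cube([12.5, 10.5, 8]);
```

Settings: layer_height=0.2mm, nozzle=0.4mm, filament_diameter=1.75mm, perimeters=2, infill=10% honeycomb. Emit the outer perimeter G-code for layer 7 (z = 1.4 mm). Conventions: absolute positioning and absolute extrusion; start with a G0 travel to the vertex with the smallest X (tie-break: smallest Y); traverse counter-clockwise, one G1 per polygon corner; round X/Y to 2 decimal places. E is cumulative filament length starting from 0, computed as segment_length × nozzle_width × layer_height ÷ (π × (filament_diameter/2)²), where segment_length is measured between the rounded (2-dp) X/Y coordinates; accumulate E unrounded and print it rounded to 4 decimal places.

At z = 1.4 mm: the cube (footprint 12.5×10.5) is included at this height. The outline is a single polygon with 4 vertices. Extrusion per mm of travel: 0.4 × 0.2 / (π × 0.875²) = 0.033260. Accumulating E over each segment gives final E = 1.5300.

G0 X0.00 Y0.00 Z1.40
G1 X12.50 Y0.00 E0.4158
G1 X12.50 Y10.50 E0.7650
G1 X0.00 Y10.50 E1.1807
G1 X0.00 Y0.00 E1.5300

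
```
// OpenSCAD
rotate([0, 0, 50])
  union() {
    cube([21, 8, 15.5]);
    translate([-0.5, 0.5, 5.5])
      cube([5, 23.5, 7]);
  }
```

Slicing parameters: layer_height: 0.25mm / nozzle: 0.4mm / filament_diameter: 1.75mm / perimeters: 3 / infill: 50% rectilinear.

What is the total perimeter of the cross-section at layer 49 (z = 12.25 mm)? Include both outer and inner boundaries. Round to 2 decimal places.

91.00 mm

At z = 12.25 mm: the 21×8 cube contributes its full rectangle (perimeter 58.00 mm); the cube at (-0.5, 0.5) is present — its section is the full 5×23.5 rectangle (perimeter 57.00 mm); Merging all regions: the regions partially overlap (shared area 33.75 mm²), so the edge portions inside another operand are dropped and the merged outline is re-measured after clipping — boundary = 91.00 mm; (whole slice rotated 50° about Z — lengths, areas and connectivity unchanged). Overall, the cross-section is a single solid region. Total boundary length (outer) = 91.00 mm.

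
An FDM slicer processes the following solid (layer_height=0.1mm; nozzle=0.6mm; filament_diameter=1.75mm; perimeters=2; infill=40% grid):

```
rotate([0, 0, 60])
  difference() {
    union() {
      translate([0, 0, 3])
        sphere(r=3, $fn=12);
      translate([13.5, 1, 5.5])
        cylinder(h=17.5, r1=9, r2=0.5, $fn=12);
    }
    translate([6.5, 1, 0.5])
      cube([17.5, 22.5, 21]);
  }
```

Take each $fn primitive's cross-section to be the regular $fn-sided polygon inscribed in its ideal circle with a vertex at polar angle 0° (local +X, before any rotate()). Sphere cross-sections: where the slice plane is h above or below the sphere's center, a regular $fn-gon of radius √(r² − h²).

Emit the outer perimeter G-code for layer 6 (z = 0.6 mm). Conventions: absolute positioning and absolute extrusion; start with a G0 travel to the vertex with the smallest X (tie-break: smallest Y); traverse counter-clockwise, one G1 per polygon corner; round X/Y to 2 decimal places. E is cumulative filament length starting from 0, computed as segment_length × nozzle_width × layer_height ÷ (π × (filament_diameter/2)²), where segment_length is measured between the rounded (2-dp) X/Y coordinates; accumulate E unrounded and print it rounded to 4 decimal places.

At z = 0.6 mm: the r=3 sphere contributes a regular 12-gon of circumradius √(3²−2.4²) = 1.800; the cone at (13.5, 1) does not reach this height (z outside [5.5, 23]); Combining (union): only the r=3 sphere is present, so the union is just that shape — 1 connected region; the cube at (6.5, 1) (footprint 17.5×22.5) is included at this height; After the difference (first − rest): starting from that combined region, the 17.5×22.5 cube at (6.5, 1) misses the remaining region (no effect) — 1 connected region; (rotated 60° about Z; rotation is an isometry so areas/perimeters/island counts are preserved). The outline is a single polygon with 12 vertices. Extrusion per mm of travel: 0.6 × 0.1 / (π × 0.875²) = 0.024945. Accumulating E over each segment gives final E = 0.2790.

G0 X-1.80 Y0.00 Z0.60
G1 X-1.56 Y-0.90 E0.0232
G1 X-0.90 Y-1.56 E0.0465
G1 X0.00 Y-1.80 E0.0698
G1 X0.90 Y-1.56 E0.0930
G1 X1.56 Y-0.90 E0.1163
G1 X1.80 Y0.00 E0.1395
G1 X1.56 Y0.90 E0.1627
G1 X0.90 Y1.56 E0.1860
G1 X0.00 Y1.80 E0.2093
G1 X-0.90 Y1.56 E0.2325
G1 X-1.56 Y0.90 E0.2558
G1 X-1.80 Y0.00 E0.2790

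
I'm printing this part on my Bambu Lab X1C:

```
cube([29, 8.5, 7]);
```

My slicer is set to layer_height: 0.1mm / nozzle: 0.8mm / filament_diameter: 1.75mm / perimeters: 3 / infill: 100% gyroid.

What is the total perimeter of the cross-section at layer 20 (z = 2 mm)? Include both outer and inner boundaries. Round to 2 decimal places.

75.00 mm

At z = 2 mm: the 29×8.5 cube contributes its full rectangle (perimeter 75.00 mm). Overall, the cross-section is a single solid region. Total boundary length (outer) = 75.00 mm.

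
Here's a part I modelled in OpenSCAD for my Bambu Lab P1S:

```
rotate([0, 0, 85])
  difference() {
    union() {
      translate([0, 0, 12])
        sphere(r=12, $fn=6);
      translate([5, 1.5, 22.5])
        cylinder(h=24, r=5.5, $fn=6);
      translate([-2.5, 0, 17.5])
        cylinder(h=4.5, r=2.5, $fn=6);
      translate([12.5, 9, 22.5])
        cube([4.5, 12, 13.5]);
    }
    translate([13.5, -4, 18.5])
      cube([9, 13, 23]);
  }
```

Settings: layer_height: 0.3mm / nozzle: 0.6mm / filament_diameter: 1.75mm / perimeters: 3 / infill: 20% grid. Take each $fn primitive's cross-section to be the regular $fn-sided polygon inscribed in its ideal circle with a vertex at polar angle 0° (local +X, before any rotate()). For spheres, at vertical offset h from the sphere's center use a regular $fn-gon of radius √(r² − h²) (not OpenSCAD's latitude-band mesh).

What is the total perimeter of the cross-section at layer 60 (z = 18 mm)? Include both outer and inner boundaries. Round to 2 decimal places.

62.35 mm

At z = 18 mm: the r=12 sphere contributes a regular 6-gon of circumradius √(12²−6²) = 10.392 (perimeter = 2·6·10.392·sin(180°/6) = 62.35 mm); the cylinder at (5, 1.5) is not intersected at this z (z outside [22.5, 46.5]); the cylinder at (-2.5, 0): section is a regular 6-gon, circumradius r=2.5 (perimeter = 2·6·2.500·sin(180°/6) = 15.00 mm); the cube at (12.5, 9) is absent (z outside [22.5, 36]); Combining (union): the r=2.5 cylinder at (-2.5, 0) lies entirely inside the r=12 sphere, so the union is just the r=12 sphere — boundary = 62.35 mm; the cube at (13.5, -4) is not intersected at this z (z outside [18.5, 41.5]); Subtracting the remaining from the first: none of the subtracted shapes is present at this height, so the result so far is unchanged — boundary = 62.35 mm; (whole slice rotated 85° about Z — lengths, areas and connectivity unchanged). Overall, the cross-section is a single solid region. Total boundary length (outer) = 62.35 mm.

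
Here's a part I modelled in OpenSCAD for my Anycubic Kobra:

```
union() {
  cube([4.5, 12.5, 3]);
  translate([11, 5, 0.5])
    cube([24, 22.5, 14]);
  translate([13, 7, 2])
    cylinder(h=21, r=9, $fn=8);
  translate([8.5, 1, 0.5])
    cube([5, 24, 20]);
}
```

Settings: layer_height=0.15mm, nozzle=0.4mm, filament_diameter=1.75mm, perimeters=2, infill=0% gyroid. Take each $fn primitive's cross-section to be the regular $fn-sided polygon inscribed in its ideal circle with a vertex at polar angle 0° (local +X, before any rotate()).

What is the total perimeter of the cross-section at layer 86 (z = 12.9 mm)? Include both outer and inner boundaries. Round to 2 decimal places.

At z = 12.9 mm: the cube is absent (z outside [0, 3]); the cube at (11, 5) (footprint 24×22.5) is included at this height (perimeter 93.00 mm); the cylinder at (13, 7): section is a regular 8-gon, circumradius r=9 (perimeter = 2·8·9.000·sin(180°/8) = 55.11 mm); the cube at (8.5, 1) (footprint 5×24) is included at this height (perimeter 58.00 mm); Taking the union: the regions partially overlap (shared area 189.75 mm²), so the edge portions inside another operand are dropped and the merged outline is re-measured after clipping — boundary = 110.49 mm. Overall, the cross-section is a single solid region. Total boundary length (outer) = 110.49 mm.

110.49 mm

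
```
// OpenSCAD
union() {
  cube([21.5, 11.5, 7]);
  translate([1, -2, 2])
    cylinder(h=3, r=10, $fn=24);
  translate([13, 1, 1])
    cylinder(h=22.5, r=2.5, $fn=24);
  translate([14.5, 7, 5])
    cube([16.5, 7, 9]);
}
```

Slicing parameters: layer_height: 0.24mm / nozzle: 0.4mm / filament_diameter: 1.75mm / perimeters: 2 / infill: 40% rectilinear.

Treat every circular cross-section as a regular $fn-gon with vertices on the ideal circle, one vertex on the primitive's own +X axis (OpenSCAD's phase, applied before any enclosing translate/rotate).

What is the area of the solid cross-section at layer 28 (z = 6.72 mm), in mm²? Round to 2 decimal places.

At z = 6.72 mm: the cube (footprint 21.5×11.5) is included at this height (area 247.25 mm²); the cylinder at (1, -2) is not intersected at this z (z outside [2, 5]); the cylinder at (13, 1): section is a regular 24-gon, circumradius r=2.5 (area = (24/2)·2.500²·sin(360°/24) = 19.41 mm²); the cube at (14.5, 7) (footprint 16.5×7) is included at this height (area 115.50 mm²); Taking the union: the regions partially overlap — summed areas 382.16 mm² minus the doubly-counted overlap 46.04 mm² gives 336.12 mm² — area = 336.12 mm². Overall, the cross-section is a single solid region. Net area = 336.12 mm².

336.12 mm²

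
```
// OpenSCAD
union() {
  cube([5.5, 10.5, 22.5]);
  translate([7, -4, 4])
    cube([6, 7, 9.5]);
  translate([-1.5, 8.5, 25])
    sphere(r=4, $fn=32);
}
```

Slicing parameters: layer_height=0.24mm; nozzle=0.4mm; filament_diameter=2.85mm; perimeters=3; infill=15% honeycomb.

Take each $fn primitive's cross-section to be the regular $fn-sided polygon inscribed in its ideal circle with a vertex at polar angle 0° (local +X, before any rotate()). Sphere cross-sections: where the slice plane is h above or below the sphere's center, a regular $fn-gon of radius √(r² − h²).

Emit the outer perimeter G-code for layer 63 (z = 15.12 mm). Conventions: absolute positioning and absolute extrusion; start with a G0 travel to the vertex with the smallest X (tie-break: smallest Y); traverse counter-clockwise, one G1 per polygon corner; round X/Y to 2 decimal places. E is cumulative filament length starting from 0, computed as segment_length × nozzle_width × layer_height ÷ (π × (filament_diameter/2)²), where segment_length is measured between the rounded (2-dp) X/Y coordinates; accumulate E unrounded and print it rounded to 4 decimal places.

G0 X0.00 Y0.00 Z15.12
G1 X5.50 Y0.00 E0.0828
G1 X5.50 Y10.50 E0.2408
G1 X0.00 Y10.50 E0.3235
G1 X0.00 Y0.00 E0.4816

At z = 15.12 mm: the 5.5×10.5 cube contributes its full rectangle; the cube at (7, -4) does not reach this height (z outside [4, 13.5]); the sphere at (-1.5, 8.5) does not reach this height (|z−center|=9.880 > r=4); Merging all regions: only the 5.5×10.5 cube is present, so the union is just that shape — 1 connected region. The outline is a single polygon with 4 vertices. Extrusion per mm of travel: 0.4 × 0.24 / (π × 1.425²) = 0.015048. Accumulating E over each segment gives final E = 0.4816.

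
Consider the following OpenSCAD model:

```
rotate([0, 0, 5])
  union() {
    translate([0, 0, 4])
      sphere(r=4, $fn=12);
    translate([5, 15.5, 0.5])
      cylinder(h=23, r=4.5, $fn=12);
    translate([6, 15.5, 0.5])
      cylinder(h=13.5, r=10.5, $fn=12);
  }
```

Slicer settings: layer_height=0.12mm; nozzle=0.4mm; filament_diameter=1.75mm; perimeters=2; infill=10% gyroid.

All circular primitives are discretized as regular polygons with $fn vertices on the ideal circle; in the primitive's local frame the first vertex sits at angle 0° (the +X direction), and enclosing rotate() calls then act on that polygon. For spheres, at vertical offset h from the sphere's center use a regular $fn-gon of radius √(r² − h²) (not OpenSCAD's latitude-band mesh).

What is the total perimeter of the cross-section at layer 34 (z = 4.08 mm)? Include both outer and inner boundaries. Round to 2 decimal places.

At z = 4.08 mm: the sphere: section is a regular 12-gon, circumradius = √(r²−h²) = √(4²−0.08²) = 3.999 (perimeter = 2·12·3.999·sin(180°/12) = 24.84 mm); the r=4.5 cylinder at (5, 15.5) contributes a regular 12-gon of circumradius 4.5 (perimeter = 2·12·4.500·sin(180°/12) = 27.95 mm); the r=10.5 cylinder at (6, 15.5) contributes a regular 12-gon of circumradius 10.5 (perimeter = 2·12·10.500·sin(180°/12) = 65.22 mm); Taking the union: the regions partially overlap (shared area 60.75 mm²), so the edge portions inside another operand are dropped and the merged outline is re-measured after clipping — boundary = 90.06 mm; (whole slice rotated 5° about Z — lengths, areas and connectivity unchanged). Overall, the cross-section has 2 separate islands. Total boundary length (outer) = 90.06 mm.

90.06 mm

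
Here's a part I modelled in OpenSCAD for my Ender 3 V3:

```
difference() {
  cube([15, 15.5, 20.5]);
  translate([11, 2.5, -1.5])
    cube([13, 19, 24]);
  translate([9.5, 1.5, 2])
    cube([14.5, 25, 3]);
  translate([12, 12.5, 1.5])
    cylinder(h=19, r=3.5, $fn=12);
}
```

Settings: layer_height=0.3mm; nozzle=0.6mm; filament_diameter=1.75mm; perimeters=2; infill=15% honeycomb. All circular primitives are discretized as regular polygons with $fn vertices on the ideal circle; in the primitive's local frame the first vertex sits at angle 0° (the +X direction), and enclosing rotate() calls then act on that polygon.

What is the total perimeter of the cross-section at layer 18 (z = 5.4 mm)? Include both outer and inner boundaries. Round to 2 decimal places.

At z = 5.4 mm: the cube (footprint 15×15.5) is included at this height (perimeter 61.00 mm); the 13×19 cube at (11, 2.5) contributes its full rectangle (perimeter 64.00 mm); the cube at (9.5, 1.5) does not reach this height (z outside [2, 5]); the r=3.5 cylinder at (12, 12.5) gives a regular 12-gon of circumradius 3.5 (constant along its height) (perimeter = 2·12·3.500·sin(180°/12) = 21.74 mm); Taking the first minus the rest: starting from the 15×15.5 cube, the 13×19 cube at (11, 2.5) partially overlaps it — only the 52.00 mm² overlap (of its 247.00 mm²) is removed, clipping the outline; the r=3.5 cylinder at (12, 12.5) partially overlaps it — only the 11.54 mm² overlap (of its 36.75 mm²) is removed, clipping the outline — boundary = 61.97 mm. Overall, the cross-section is a single solid region. Total boundary length (outer) = 61.97 mm.

61.97 mm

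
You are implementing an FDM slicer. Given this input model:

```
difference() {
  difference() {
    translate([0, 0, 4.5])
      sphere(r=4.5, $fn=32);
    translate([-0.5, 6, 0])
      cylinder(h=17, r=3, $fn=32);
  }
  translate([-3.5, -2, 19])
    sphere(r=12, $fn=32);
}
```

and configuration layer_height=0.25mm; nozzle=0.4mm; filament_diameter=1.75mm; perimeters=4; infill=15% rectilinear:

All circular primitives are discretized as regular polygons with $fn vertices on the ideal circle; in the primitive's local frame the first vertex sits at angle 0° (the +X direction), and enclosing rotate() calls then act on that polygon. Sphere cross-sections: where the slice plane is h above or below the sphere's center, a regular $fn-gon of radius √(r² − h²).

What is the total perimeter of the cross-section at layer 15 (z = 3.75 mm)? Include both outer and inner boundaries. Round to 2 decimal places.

At z = 3.75 mm: the sphere: section is a regular 32-gon, circumradius = √(r²−h²) = √(4.5²−0.75²) = 4.437 (perimeter = 2·32·4.437·sin(180°/32) = 27.83 mm); the r=3 cylinder at (-0.5, 6) contributes a regular 32-gon of circumradius 3 (perimeter = 2·32·3.000·sin(180°/32) = 18.82 mm); After the difference (first − rest): starting from the r=4.5 sphere, the r=3 cylinder at (-0.5, 6) partially overlaps it — only the 4.00 mm² overlap (of its 28.09 mm²) is removed, clipping the outline — boundary = 28.13 mm; the sphere at (-3.5, -2) is absent (|z−center|=15.250 > r=12); Subtracting the remaining from the first: none of the subtracted shapes is present at this height, so that combined region is unchanged — boundary = 28.13 mm. Overall, the cross-section is a single solid region. Total boundary length (outer) = 28.13 mm.

28.13 mm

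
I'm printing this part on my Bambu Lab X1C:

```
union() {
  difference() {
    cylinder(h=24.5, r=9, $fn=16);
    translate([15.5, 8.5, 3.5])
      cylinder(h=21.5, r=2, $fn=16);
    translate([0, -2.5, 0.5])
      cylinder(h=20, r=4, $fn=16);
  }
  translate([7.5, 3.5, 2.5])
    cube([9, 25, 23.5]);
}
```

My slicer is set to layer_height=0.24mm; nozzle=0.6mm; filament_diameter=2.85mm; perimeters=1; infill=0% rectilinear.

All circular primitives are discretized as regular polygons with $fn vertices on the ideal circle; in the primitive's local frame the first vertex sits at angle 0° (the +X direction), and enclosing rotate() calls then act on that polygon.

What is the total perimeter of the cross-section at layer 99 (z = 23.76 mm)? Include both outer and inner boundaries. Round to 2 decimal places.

At z = 23.76 mm: the r=9 cylinder contributes a regular 16-gon of circumradius 9 (perimeter = 2·16·9.000·sin(180°/16) = 56.19 mm); the r=2 cylinder at (15.5, 8.5) contributes a regular 16-gon of circumradius 2 (perimeter = 2·16·2.000·sin(180°/16) = 12.49 mm); the cylinder at (0, -2.5) is not intersected at this z (z outside [0.5, 20.5]); After the difference (first − rest): starting from the r=9 cylinder, the r=2 cylinder at (15.5, 8.5) misses the remaining region (no effect) — boundary = 56.19 mm; the cube at (7.5, 3.5) (footprint 9×25) is included at this height (perimeter 68.00 mm); Combining (union): the regions partially overlap (shared area 0.45 mm²), so the edge portions inside another operand are dropped and the merged outline is re-measured after clipping — boundary = 120.85 mm. Overall, the cross-section is a single solid region. Total boundary length (outer) = 120.85 mm.

120.85 mm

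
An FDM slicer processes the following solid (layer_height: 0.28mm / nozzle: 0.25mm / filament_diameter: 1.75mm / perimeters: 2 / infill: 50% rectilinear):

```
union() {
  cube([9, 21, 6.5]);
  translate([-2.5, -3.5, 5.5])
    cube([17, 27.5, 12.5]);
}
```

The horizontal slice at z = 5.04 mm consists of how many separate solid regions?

1

At z = 5.04 mm: the 9×21 cube contributes its full rectangle; the cube at (-2.5, -3.5) is not intersected at this z (z outside [5.5, 18]); Taking the union: only the 9×21 cube is present, so the union is just that shape — 1 connected region. The result has 1 disconnected region.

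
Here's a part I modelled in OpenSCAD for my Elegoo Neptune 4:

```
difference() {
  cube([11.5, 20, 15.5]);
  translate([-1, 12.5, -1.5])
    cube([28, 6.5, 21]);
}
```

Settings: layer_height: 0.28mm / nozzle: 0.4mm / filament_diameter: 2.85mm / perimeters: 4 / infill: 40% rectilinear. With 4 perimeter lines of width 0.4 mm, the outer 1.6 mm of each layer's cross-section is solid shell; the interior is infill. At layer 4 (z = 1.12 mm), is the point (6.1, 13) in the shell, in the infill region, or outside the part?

outside

At z = 1.12 mm: the cube (footprint 11.5×20) is included at this height; the cube at (-1, 12.5) is present — its section is the full 28×6.5 rectangle; Taking the first minus the rest: starting from the 11.5×20 cube, the 28×6.5 cube at (-1, 12.5) partially overlaps it — only the 74.75 mm² overlap (of its 182.00 mm²) is removed, clipping the outline — 2 connected regions. Overall, the cross-section has 2 separate islands. The nearest boundary edge runs (0.00, 12.50)→(11.50, 12.50); distance from the point to it = 0.50 mm. The point is not inside any of the regions above, so it lies outside the cross-section (0.50 mm from the nearest boundary).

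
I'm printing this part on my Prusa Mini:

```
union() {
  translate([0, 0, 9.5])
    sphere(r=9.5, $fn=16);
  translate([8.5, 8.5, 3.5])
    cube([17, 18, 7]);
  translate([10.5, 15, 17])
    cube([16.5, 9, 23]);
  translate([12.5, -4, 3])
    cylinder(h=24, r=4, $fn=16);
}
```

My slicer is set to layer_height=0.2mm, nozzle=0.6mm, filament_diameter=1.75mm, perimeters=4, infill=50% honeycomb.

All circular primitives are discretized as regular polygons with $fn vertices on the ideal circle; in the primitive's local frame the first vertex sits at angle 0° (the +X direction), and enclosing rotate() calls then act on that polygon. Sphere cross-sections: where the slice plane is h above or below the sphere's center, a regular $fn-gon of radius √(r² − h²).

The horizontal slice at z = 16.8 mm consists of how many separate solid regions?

At z = 16.8 mm: the r=9.5 sphere slices to a regular 16-gon of circumradius 6.079 (√(r²−h²) with h=7.3 from center); the cube at (8.5, 8.5) is absent (z outside [3.5, 10.5]); the cube at (10.5, 15) does not reach this height (z outside [17, 40]); the cylinder at (12.5, -4): section is a regular 16-gon, circumradius r=4; Taking the union: the 2 present regions are separate (no shared area or edge), so areas and boundary lengths simply add and each stays a separate island — 2 connected regions. The result has 2 disconnected regions.

2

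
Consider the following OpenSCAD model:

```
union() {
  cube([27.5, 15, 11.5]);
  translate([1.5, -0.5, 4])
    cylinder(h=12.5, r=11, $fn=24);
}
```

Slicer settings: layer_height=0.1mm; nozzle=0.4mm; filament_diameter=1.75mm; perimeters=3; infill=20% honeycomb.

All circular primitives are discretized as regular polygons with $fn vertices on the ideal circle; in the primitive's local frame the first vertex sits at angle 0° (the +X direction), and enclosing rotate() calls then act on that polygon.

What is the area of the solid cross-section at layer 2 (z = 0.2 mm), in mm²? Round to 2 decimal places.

At z = 0.2 mm: the cube is present — its section is the full 27.5×15 rectangle (area 412.50 mm²); the cylinder at (1.5, -0.5) is not intersected at this z (z outside [4, 16.5]); Combining (union): only the 27.5×15 cube is present, so the union is just that shape — area = 412.50 mm². Overall, the cross-section is a single solid region. Net area = 412.50 mm².

412.50 mm²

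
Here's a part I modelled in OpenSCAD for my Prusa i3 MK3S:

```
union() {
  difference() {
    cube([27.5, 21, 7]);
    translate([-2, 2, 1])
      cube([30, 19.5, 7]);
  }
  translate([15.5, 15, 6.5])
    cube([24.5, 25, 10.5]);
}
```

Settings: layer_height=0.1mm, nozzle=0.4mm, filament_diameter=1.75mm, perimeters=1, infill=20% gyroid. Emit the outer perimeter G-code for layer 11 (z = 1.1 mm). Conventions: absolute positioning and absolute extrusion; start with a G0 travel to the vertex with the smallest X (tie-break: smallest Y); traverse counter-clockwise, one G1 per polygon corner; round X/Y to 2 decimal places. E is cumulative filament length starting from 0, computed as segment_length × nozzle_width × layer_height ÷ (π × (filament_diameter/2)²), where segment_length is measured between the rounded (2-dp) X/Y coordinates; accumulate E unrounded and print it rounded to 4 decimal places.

G0 X0.00 Y0.00 Z1.10
G1 X27.50 Y0.00 E0.4573
G1 X27.50 Y2.00 E0.4906
G1 X0.00 Y2.00 E0.9479
G1 X0.00 Y0.00 E0.9812

At z = 1.1 mm: the 27.5×21 cube contributes its full rectangle; the 30×19.5 cube at (-2, 2) contributes its full rectangle; Subtracting the remaining from the first: starting from the 27.5×21 cube, the 30×19.5 cube at (-2, 2) partially overlaps it — only the 522.50 mm² overlap (of its 585.00 mm²) is removed, clipping the outline — 1 connected region; the cube at (15.5, 15) is absent (z outside [6.5, 17]); Combining (union): only the result so far is present, so the union is just that shape — 1 connected region. The outline is a single polygon with 4 vertices. Extrusion per mm of travel: 0.4 × 0.1 / (π × 0.875²) = 0.016630. Accumulating E over each segment gives final E = 0.9812.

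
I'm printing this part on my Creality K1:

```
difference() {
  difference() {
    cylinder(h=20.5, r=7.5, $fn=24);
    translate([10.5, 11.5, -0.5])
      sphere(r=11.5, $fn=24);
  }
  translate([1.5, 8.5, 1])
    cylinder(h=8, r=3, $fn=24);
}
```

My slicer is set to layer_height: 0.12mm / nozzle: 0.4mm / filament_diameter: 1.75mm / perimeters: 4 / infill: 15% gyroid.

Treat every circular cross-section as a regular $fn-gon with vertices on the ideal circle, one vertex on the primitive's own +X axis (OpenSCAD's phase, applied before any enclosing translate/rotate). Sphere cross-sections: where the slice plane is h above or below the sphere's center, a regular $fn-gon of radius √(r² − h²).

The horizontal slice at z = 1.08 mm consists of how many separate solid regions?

At z = 1.08 mm: the cylinder: section is a regular 24-gon, circumradius r=7.5; the r=11.5 sphere at (10.5, 11.5) slices to a regular 24-gon of circumradius 11.391 (√(r²−h²) with h=1.58 from center); Subtracting the remaining from the first: starting from the r=7.5 cylinder, the r=11.5 sphere at (10.5, 11.5) partially overlaps it — only the 22.26 mm² overlap (of its 402.99 mm²) is removed, clipping the outline — 1 connected region; the cylinder at (1.5, 8.5): section is a regular 24-gon, circumradius r=3; Subtracting the remaining from the first: starting from that combined region, the r=3 cylinder at (1.5, 8.5) partially overlaps it — only the 1.69 mm² overlap (of its 27.95 mm²) is removed, clipping the outline — 1 connected region. The result has 1 disconnected region.

1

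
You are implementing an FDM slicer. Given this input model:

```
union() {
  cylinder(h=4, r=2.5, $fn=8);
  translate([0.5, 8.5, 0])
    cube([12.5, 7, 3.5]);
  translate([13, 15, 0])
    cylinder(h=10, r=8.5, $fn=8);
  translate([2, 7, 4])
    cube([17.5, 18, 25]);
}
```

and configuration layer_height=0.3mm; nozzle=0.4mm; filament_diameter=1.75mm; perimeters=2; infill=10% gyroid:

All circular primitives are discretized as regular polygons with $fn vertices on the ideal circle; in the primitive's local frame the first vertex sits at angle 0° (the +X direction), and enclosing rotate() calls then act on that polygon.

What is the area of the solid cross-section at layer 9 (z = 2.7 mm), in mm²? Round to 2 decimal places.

259.07 mm²

At z = 2.7 mm: the r=2.5 cylinder gives a regular 8-gon of circumradius 2.5 (constant along its height) (area = (8/2)·2.500²·sin(360°/8) = 17.68 mm²); the cube at (0.5, 8.5) (footprint 12.5×7) is included at this height (area 87.50 mm²); the r=8.5 cylinder at (13, 15) contributes a regular 8-gon of circumradius 8.5 (area = (8/2)·8.500²·sin(360°/8) = 204.35 mm²); the cube at (2, 7) does not reach this height (z outside [4, 29]); Merging all regions: the regions partially overlap — summed areas 309.53 mm² minus the doubly-counted overlap 50.46 mm² gives 259.07 mm² — area = 259.07 mm². Overall, the cross-section has 2 separate islands. Net area = 259.07 mm².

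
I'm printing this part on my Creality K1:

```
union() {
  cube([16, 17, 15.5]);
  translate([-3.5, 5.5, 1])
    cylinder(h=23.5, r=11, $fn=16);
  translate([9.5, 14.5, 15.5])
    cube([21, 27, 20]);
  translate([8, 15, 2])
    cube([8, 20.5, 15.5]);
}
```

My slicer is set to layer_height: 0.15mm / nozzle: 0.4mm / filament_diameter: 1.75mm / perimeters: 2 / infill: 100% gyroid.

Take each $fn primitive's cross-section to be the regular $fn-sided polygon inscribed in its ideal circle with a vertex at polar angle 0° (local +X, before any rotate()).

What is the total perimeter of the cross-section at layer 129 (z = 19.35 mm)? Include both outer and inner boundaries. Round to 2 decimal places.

164.67 mm

At z = 19.35 mm: the cube is not intersected at this z (z outside [0, 15.5]); the r=11 cylinder at (-3.5, 5.5) contributes a regular 16-gon of circumradius 11 (perimeter = 2·16·11.000·sin(180°/16) = 68.67 mm); the 21×27 cube at (9.5, 14.5) contributes its full rectangle (perimeter 96.00 mm); the cube at (8, 15) is absent (z outside [2, 17.5]); Merging all regions: the 2 present regions are separate (no shared area or edge), so areas and boundary lengths simply add and each stays a separate island — boundary = 164.67 mm. Overall, the cross-section has 2 separate islands. Total boundary length (outer) = 164.67 mm.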